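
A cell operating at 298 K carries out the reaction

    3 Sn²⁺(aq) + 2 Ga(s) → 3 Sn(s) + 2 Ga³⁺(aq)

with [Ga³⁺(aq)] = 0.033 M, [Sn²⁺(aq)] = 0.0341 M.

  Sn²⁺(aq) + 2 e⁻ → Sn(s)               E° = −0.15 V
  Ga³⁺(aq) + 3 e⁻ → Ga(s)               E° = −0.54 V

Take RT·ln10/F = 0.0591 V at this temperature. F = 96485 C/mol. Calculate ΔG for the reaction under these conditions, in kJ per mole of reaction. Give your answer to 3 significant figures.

−218 kJ/mol

The standard cell potential is −0.15 − (−0.54) = +0.39 V, with n = 6 electrons in the balanced equation.
Here Q = [Ga³⁺(aq)]^2 / [Sn²⁺(aq)]^3 = 27.5 (log Q = 1.439), giving E = +0.39 − (0.0591/6)·(1.439) = +0.3758 V.
Then ΔG = −nFE = −6 × 96485 × +0.3758 J/mol = −218 kJ/mol.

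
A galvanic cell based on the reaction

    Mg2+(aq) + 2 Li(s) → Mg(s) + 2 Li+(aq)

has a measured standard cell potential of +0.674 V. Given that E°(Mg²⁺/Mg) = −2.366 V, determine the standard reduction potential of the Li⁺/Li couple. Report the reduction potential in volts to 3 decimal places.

−3.040 V

In the reaction as written the Mg²⁺/Mg couple is reduced (cathode) and Li⁺/Li is oxidized (anode), so E°cell = E°(Mg²⁺/Mg) − E°(Li⁺/Li).
E°(Li⁺/Li) = E°(cathode) − E°cell = −2.366 − (+0.674) = −3.040 V.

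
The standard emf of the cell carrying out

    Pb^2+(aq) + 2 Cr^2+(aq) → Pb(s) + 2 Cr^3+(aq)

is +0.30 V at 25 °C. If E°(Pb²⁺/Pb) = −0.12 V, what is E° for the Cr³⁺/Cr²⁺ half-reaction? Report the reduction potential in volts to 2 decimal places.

In the reaction as written the Pb²⁺/Pb couple is reduced (cathode) and Cr³⁺/Cr²⁺ is oxidized (anode), so E°cell = E°(Pb²⁺/Pb) − E°(Cr³⁺/Cr²⁺).
E°(Cr³⁺/Cr²⁺) = E°(cathode) − E°cell = −0.12 − (+0.30) = −0.42 V.

−0.42 V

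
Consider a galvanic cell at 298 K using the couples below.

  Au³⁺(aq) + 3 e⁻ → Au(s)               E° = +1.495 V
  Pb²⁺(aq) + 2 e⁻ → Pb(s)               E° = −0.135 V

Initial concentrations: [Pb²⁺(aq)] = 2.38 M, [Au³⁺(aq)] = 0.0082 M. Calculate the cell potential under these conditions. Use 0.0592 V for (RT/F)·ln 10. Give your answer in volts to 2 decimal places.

+1.58 V

Since E°(Au³⁺/Au) > E°(Pb²⁺/Pb), Au³⁺/Au serves as the cathode.
E°cell = E°cat − E°an = +1.495 − (−0.135) = +1.630 V; n = 6.
For the overall reaction 2 Au³⁺(aq) + 3 Pb(s) → 2 Au(s) + 3 Pb²⁺(aq), Q = [Pb²⁺(aq)]^3 / [Au³⁺(aq)]^2 = 2×10^5, giving log Q = 5.302.
Applying E = E° − (RT ln10/nF)·log Q gives +1.630 − (0.0592/6)(5.302) = +1.58 V.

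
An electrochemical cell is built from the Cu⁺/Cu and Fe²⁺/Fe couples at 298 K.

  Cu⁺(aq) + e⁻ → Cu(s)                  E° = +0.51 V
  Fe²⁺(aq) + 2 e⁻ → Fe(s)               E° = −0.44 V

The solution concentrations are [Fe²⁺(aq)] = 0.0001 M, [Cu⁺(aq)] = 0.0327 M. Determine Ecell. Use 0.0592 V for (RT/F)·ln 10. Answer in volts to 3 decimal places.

Cu⁺/Cu is reduced (cathode, E° = +0.51 V) and Fe²⁺/Fe is oxidized (anode).
The standard potential is +0.51 − (−0.44) = +0.95 V and the balanced reaction transfers n = 2 electrons.
The balanced reaction is 2 Cu⁺(aq) + Fe(s) → 2 Cu(s) + Fe²⁺(aq), so Q = [Fe²⁺(aq)] / [Cu⁺(aq)]^2 = 0.0935 and log Q = −1.029.
E = E° − (0.0592/n)·log Q = +0.95 − (0.0592/2)(−1.029) = +0.980 V.

+0.980 V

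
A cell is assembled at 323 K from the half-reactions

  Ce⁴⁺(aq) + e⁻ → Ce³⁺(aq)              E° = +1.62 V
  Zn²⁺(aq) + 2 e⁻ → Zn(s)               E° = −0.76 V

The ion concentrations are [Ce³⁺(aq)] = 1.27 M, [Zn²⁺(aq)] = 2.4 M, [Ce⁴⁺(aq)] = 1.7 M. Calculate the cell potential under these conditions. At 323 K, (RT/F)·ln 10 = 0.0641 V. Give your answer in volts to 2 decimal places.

+2.38 V

The Ce⁴⁺/Ce³⁺ couple has the more positive E°, so it is the cathode; Zn²⁺/Zn is the anode.
E°cell = E°cat − E°an = +1.62 − (−0.76) = +2.38 V; n = 2.
Balancing gives 2 Ce⁴⁺(aq) + Zn(s) → 2 Ce³⁺(aq) + Zn²⁺(aq); hence Q = ([Ce³⁺(aq)]^2·[Zn²⁺(aq)]) / [Ce⁴⁺(aq)]^2 = 1.34 (log Q = 0.127).
E = E° − (0.0641/n)·log Q = +2.38 − (0.0641/2)(0.127) = +2.38 V.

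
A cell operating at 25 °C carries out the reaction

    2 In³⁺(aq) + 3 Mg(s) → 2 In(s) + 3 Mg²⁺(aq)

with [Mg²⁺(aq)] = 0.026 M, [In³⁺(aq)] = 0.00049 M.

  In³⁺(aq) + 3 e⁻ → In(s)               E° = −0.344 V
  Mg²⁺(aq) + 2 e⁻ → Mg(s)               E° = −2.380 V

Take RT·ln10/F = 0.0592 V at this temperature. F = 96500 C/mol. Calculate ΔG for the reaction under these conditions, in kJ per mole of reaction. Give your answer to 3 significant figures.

−1170 kJ/mol

The standard cell potential is −0.344 − (−2.380) = +2.036 V, with n = 6 electrons in the balanced equation.
Here Q = [Mg²⁺(aq)]^3 / [In³⁺(aq)]^2 = 73.2 (log Q = 1.865), giving E = +2.036 − (0.0592/6)·(1.865) = +2.0176 V.
Then ΔG = −nFE = −6 × 96500 × +2.0176 J/mol = −1170 kJ/mol.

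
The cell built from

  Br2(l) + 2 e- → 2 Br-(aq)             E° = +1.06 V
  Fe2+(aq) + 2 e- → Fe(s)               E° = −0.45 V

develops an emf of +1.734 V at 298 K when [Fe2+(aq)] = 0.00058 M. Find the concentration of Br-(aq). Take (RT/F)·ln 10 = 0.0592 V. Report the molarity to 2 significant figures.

The Br₂/Br⁻ couple has the larger reduction potential, so it is the cathode: E°cell = +1.06 − (−0.45) = +1.51 V and n = 2.
Since E = E° − (0.0592/n)·log Q, log Q = n(E° − E)/0.0592 = −7.568.
Balancing electrons gives Br2(l) + Fe(s) → 2 Br-(aq) + Fe2+(aq); thus Q = [Br-(aq)]^2·[Fe2+(aq)].
Substituting the known concentrations and solving, log [Br-(aq)] = −2.166 and [Br-(aq)] = 0.0068 M.

0.0068 M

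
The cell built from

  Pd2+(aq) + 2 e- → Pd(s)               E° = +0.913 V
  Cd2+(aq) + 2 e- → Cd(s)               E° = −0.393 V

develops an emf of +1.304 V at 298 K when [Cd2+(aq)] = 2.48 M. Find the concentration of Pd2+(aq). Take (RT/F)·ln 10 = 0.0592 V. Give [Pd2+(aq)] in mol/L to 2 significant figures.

2.1 M

The Pd²⁺/Pd couple has the larger reduction potential, so it is the cathode: E°cell = +0.913 − (−0.393) = +1.306 V and n = 2.
Since E = E° − (0.0592/n)·log Q, log Q = n(E° − E)/0.0592 = 0.068.
The balanced reaction is Pd2+(aq) + Cd(s) → Pd(s) + Cd2+(aq), so Q = [Cd2+(aq)] / [Pd2+(aq)].
Isolating [Pd2+(aq)] in Q = 10^{0.068} yields log [Pd2+(aq)] = 0.326, i.e. 2.1 M.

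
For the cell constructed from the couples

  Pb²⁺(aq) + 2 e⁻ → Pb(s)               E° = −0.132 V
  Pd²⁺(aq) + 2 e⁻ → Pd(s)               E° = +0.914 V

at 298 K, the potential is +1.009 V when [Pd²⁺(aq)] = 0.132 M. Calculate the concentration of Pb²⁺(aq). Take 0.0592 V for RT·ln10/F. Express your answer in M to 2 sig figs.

Pd²⁺/Pd is the cathode (higher E°); E°cell = +0.914 − (−0.132) = +1.046 V with n = 2.
Since E = E° − (0.0592/n)·log Q, log Q = n(E° − E)/0.0592 = 1.250.
For Pd²⁺(aq) + Pb(s) → Pd(s) + Pb²⁺(aq), the reaction quotient is Q = [Pb²⁺(aq)] / [Pd²⁺(aq)].
Substituting the known concentrations and solving, log [Pb²⁺(aq)] = 0.371 and [Pb²⁺(aq)] = 2.3 M.

2.3 M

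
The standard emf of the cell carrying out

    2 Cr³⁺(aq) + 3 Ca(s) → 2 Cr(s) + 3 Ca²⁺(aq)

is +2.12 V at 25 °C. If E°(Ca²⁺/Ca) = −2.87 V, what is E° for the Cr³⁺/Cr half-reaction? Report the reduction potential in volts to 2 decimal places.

In the reaction as written the Cr³⁺/Cr couple is reduced (cathode) and Ca²⁺/Ca is oxidized (anode), so E°cell = E°(Cr³⁺/Cr) − E°(Ca²⁺/Ca).
E°(Cr³⁺/Cr) = E°cell + E°(anode) = +2.12 + (−2.87) = −0.75 V.

−0.75 V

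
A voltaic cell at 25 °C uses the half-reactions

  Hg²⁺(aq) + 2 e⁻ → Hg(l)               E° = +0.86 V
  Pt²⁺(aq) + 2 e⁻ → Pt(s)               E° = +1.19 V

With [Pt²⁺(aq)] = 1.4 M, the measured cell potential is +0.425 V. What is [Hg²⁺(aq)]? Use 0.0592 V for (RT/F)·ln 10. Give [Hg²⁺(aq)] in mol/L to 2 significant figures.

0.00086 M

The Pt²⁺/Pt couple has the larger reduction potential, so it is the cathode: E°cell = +1.19 − (+0.86) = +0.33 V and n = 2.
Since E = E° − (0.0592/n)·log Q, log Q = n(E° − E)/0.0592 = −3.209.
Balancing electrons gives Pt²⁺(aq) + Hg(l) → Pt(s) + Hg²⁺(aq); thus Q = [Hg²⁺(aq)] / [Pt²⁺(aq)].
Isolating [Hg²⁺(aq)] in Q = 10^{−3.209} yields log [Hg²⁺(aq)] = −3.063, i.e. 0.00086 M.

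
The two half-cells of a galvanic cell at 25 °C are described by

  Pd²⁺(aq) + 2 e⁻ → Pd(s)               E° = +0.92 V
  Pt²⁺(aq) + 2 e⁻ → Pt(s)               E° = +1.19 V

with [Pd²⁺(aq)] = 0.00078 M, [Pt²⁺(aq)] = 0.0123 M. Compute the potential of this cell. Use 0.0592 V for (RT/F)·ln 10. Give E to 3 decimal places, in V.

Since E°(Pt²⁺/Pt) > E°(Pd²⁺/Pd), Pt²⁺/Pt serves as the cathode.
The standard potential is +1.19 − (+0.92) = +0.27 V and the balanced reaction transfers n = 2 electrons.
For the overall reaction Pt²⁺(aq) + Pd(s) → Pt(s) + Pd²⁺(aq), Q = [Pd²⁺(aq)] / [Pt²⁺(aq)] = 0.0634, giving log Q = −1.198.
Applying E = E° − (RT ln10/nF)·log Q gives +0.27 − (0.0592/2)(−1.198) = +0.305 V.

+0.305 V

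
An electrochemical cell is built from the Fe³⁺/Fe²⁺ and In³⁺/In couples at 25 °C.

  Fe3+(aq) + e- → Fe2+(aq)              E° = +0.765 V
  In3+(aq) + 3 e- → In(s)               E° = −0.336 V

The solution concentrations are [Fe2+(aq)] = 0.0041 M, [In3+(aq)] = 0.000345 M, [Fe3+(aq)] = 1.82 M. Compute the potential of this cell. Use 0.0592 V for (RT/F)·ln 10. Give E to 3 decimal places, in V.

+1.326 V

Since E°(Fe³⁺/Fe²⁺) > E°(In³⁺/In), Fe³⁺/Fe²⁺ serves as the cathode.
The standard potential is +0.765 − (−0.336) = +1.101 V and the balanced reaction transfers n = 3 electrons.
The balanced reaction is 3 Fe3+(aq) + In(s) → 3 Fe2+(aq) + In3+(aq), so Q = ([Fe2+(aq)]^3·[In3+(aq)]) / [Fe3+(aq)]^3 = 3.94×10^−12 and log Q = −11.404.
Applying E = E° − (RT ln10/nF)·log Q gives +1.101 − (0.0592/3)(−11.404) = +1.326 V.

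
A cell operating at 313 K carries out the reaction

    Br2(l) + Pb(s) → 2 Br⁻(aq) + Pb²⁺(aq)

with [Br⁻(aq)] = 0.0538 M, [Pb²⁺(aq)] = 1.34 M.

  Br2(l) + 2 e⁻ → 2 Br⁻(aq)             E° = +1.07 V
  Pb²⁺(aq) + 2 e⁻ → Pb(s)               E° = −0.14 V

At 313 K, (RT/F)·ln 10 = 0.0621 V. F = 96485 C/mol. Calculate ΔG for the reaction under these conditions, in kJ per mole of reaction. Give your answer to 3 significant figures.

The standard cell potential is +1.07 − (−0.14) = +1.21 V, with n = 2 electrons in the balanced equation.
Q = [Br⁻(aq)]^2·[Pb²⁺(aq)] = 0.00388, so log Q = −2.411 and E = +1.21 − (0.0621/2)(−2.411) = +1.2849 V.
ΔG = −nFE = −(2)(96485)(+1.2849) J/mol = −248 kJ/mol.

−248 kJ/mol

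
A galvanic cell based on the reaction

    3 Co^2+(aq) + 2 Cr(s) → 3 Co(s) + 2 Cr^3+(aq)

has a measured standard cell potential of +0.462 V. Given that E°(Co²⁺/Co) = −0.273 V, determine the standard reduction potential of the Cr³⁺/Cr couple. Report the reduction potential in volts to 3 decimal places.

In the reaction as written the Co²⁺/Co couple is reduced (cathode) and Cr³⁺/Cr is oxidized (anode), so E°cell = E°(Co²⁺/Co) − E°(Cr³⁺/Cr).
E°(Cr³⁺/Cr) = E°(cathode) − E°cell = −0.273 − (+0.462) = −0.735 V.

−0.735 V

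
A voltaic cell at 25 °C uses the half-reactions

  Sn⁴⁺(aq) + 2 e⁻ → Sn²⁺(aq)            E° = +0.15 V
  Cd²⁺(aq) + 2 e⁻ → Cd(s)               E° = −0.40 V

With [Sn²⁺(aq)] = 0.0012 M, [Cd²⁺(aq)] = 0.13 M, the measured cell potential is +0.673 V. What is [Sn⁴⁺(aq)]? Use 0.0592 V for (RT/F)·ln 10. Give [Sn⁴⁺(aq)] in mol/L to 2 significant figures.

2.2 M

The Sn⁴⁺/Sn²⁺ couple has the larger reduction potential, so it is the cathode: E°cell = +0.15 − (−0.40) = +0.55 V and n = 2.
Rearranging E = E° − (0.0592/n)·log Q gives log Q = 2(+0.55 − (+0.673))/0.0592 = −4.155.
For Sn⁴⁺(aq) + Cd(s) → Sn²⁺(aq) + Cd²⁺(aq), the reaction quotient is Q = ([Sn²⁺(aq)]·[Cd²⁺(aq)]) / [Sn⁴⁺(aq)].
Isolating [Sn⁴⁺(aq)] in Q = 10^{−4.155} yields log [Sn⁴⁺(aq)] = 0.348, i.e. 2.2 M.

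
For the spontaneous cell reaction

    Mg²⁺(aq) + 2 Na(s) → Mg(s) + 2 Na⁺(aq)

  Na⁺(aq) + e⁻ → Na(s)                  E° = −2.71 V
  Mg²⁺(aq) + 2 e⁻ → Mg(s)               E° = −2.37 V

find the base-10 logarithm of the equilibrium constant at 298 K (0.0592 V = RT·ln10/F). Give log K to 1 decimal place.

log K = 11.5

The Mg²⁺/Mg couple is reduced (cathode); E°cell = −2.37 − (−2.71) = +0.34 V with n = 2.
At equilibrium E = 0, so log K = nE°cell / 0.0592 = (2)(+0.34) / 0.0592 = 11.5.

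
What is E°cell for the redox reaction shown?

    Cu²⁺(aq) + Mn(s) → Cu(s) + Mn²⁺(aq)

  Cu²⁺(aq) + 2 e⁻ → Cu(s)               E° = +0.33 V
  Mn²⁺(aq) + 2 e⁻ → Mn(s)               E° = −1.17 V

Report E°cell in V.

+1.50 V

Cu²⁺(aq) gains electrons, so the Cu²⁺/Cu couple is the cathode; the Mn²⁺/Mn couple is the anode.
E°cell = E°(cathode) − E°(anode) = +0.33 − (−1.17) = +1.50 V.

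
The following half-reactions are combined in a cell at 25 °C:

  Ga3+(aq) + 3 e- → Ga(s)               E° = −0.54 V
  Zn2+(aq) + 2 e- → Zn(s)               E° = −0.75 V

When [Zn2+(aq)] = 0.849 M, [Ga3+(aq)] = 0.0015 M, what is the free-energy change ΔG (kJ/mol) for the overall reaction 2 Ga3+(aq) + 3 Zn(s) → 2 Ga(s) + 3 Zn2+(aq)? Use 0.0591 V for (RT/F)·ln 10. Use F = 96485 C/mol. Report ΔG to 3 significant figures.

−90.6 kJ/mol

With Ga³⁺/Ga reduced at the cathode, E°cell = −0.54 − (−0.75) = +0.21 V and n = 6.
Here Q = [Zn2+(aq)]^3 / [Ga3+(aq)]^2 = 2.72×10^5 (log Q = 5.435), giving E = +0.21 − (0.0591/6)·(5.435) = +0.1565 V.
Finally ΔG = −nFE = −(6)(96485 C/mol)(+0.1565 V) = −90.6 kJ/mol.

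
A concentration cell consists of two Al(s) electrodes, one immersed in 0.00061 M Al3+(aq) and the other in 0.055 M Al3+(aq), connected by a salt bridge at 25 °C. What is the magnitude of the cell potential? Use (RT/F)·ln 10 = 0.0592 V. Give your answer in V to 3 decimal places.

For a concentration cell E°cell = 0, since both electrodes use the same couple.
The compartment with the higher Al3+(aq) concentration (0.055 M) acts as the cathode; ions are reduced there and produced at the dilute (0.00061 M) anode.
With n = 3, Ecell = −(0.0592/3)·log([dilute]/[conc]) = −(0.0592/3)·log(0.00061/0.055) = +0.039 V.

0.039 V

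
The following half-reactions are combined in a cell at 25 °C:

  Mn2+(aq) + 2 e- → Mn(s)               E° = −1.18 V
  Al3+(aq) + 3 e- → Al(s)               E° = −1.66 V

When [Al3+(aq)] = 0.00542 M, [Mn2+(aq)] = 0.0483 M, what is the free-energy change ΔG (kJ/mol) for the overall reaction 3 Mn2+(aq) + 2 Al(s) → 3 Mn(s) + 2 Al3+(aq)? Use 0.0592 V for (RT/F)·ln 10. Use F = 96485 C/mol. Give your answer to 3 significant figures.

With Mn²⁺/Mn reduced at the cathode, E°cell = −1.18 − (−1.66) = +0.48 V and n = 6.
Here Q = [Al3+(aq)]^2 / [Mn2+(aq)]^3 = 0.261 (log Q = −0.584), giving E = +0.48 − (0.0592/6)·(−0.584) = +0.4858 V.
Finally ΔG = −nFE = −(6)(96485 C/mol)(+0.4858 V) = −281 kJ/mol.

−281 kJ/mol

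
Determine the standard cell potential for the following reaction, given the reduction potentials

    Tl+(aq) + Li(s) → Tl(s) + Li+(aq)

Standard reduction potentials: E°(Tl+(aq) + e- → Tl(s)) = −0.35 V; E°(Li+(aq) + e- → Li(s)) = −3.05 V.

In the reaction as written, Tl+(aq) is reduced (cathode) and Li+(aq) is produced by oxidation at the anode.
E°cell = E°(cathode) − E°(anode) = −0.35 − (−3.05) = +2.70 V.
The positive value indicates the reaction is spontaneous as written.

+2.70 V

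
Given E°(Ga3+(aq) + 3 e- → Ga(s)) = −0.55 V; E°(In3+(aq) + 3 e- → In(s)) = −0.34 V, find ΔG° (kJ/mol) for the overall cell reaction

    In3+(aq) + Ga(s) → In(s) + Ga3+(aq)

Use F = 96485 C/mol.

In the reaction as written In3+(aq) is reduced, so the In³⁺/In couple is the cathode and Ga³⁺/Ga is the anode.
E°cell = −0.34 − (−0.55) = +0.21 V; balancing electrons gives n = 3.
ΔG° = −nFE°cell = −(3)(96485)(+0.21) J/mol = −60.8 kJ/mol.

−60.8 kJ/mol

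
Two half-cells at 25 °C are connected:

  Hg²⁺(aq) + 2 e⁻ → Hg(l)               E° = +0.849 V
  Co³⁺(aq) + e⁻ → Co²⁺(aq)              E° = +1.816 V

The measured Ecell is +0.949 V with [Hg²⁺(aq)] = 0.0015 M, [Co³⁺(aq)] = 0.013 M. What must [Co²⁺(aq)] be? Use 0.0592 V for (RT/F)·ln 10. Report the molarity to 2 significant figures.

The Co³⁺/Co²⁺ couple has the larger reduction potential, so it is the cathode: E°cell = +1.816 − (+0.849) = +0.967 V and n = 2.
From the Nernst equation, log Q = n(E° − E)/0.0592 = 2·(+0.967 − (+0.949))/0.0592 = 0.608.
Balancing electrons gives 2 Co³⁺(aq) + Hg(l) → 2 Co²⁺(aq) + Hg²⁺(aq); thus Q = ([Co²⁺(aq)]^2·[Hg²⁺(aq)]) / [Co³⁺(aq)]^2.
Solving for the unknown gives log [Co²⁺(aq)] = −0.170, so [Co²⁺(aq)] ≈ 0.68 M.

0.68 M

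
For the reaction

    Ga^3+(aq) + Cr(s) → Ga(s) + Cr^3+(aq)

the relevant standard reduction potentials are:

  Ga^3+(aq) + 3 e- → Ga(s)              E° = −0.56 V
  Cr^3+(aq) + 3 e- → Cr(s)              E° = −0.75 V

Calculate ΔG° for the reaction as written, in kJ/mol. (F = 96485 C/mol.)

−55.0 kJ/mol

In the reaction as written Ga^3+(aq) is reduced, so the Ga³⁺/Ga couple is the cathode and Cr³⁺/Cr is the anode.
E°cell = −0.56 − (−0.75) = +0.19 V; balancing electrons gives n = 3.
ΔG° = −nFE°cell = −(3)(96485)(+0.19) J/mol = −55.0 kJ/mol.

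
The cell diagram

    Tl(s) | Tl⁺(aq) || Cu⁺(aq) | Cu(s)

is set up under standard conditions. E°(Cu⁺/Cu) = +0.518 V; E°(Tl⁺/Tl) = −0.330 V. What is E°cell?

By convention the left-hand electrode in cell notation is the anode (oxidation) and the right-hand electrode is the cathode (reduction).
E°cell = E°(right) − E°(left) = +0.518 − (−0.330) = +0.848 V.

+0.848 V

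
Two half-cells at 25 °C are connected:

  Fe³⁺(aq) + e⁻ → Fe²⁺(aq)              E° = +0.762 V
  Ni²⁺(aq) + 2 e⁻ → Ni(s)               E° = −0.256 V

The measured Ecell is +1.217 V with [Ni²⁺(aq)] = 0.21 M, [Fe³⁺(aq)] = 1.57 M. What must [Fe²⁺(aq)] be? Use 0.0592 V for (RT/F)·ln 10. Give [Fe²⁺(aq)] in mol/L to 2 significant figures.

With Fe³⁺/Fe²⁺ at the cathode and Ni²⁺/Ni at the anode, E°cell = +0.762 − (−0.256) = +1.018 V (n = 2).
Since E = E° − (0.0592/n)·log Q, log Q = n(E° − E)/0.0592 = −6.723.
Balancing electrons gives 2 Fe³⁺(aq) + Ni(s) → 2 Fe²⁺(aq) + Ni²⁺(aq); thus Q = ([Fe²⁺(aq)]^2·[Ni²⁺(aq)]) / [Fe³⁺(aq)]^2.
Solving for the unknown gives log [Fe²⁺(aq)] = −2.827, so [Fe²⁺(aq)] ≈ 0.0015 M.

0.0015 M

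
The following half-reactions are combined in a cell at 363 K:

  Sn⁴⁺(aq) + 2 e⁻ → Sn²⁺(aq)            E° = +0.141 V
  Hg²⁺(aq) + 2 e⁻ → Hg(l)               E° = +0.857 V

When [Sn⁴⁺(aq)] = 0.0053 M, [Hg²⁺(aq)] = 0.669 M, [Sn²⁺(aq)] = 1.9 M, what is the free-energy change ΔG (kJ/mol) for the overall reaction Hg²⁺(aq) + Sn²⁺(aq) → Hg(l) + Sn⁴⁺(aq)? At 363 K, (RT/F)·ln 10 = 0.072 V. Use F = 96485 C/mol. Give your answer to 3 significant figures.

The standard cell potential is +0.857 − (+0.141) = +0.716 V, with n = 2 electrons in the balanced equation.
Here Q = [Sn⁴⁺(aq)] / ([Hg²⁺(aq)]·[Sn²⁺(aq)]) = 0.00417 (log Q = −2.380), giving E = +0.716 − (0.072/2)·(−2.380) = +0.8017 V.
ΔG = −nFE = −(2)(96485)(+0.8017) J/mol = −155 kJ/mol.

−155 kJ/mol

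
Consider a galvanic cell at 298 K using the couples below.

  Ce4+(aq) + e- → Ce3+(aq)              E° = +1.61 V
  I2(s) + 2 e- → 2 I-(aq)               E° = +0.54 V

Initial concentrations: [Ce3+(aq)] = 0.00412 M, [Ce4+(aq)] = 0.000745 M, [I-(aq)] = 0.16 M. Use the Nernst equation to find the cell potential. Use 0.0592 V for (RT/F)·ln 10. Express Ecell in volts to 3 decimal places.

+0.979 V

Since E°(Ce⁴⁺/Ce³⁺) > E°(I₂/I⁻), Ce⁴⁺/Ce³⁺ serves as the cathode.
The standard potential is +1.61 − (+0.54) = +1.07 V and the balanced reaction transfers n = 2 electrons.
For the overall reaction 2 Ce4+(aq) + 2 I-(aq) → 2 Ce3+(aq) + I2(s), Q = [Ce3+(aq)]^2 / ([Ce4+(aq)]^2·[I-(aq)]^2) = 1.19×10^3, giving log Q = 3.077.
E = E° − (0.0592/n)·log Q = +1.07 − (0.0592/2)(3.077) = +0.979 V.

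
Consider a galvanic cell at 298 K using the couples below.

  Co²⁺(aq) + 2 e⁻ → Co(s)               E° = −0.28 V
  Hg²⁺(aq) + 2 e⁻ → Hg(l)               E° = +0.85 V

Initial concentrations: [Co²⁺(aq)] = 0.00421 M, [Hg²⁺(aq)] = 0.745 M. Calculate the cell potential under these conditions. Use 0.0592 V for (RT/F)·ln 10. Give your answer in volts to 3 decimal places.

The Hg²⁺/Hg couple has the more positive E°, so it is the cathode; Co²⁺/Co is the anode.
The standard potential is +0.85 − (−0.28) = +1.13 V and the balanced reaction transfers n = 2 electrons.
The balanced reaction is Hg²⁺(aq) + Co(s) → Hg(l) + Co²⁺(aq), so Q = [Co²⁺(aq)] / [Hg²⁺(aq)] = 0.00565 and log Q = −2.248.
E = E° − (0.0592/n)·log Q = +1.13 − (0.0592/2)(−2.248) = +1.197 V.

+1.197 V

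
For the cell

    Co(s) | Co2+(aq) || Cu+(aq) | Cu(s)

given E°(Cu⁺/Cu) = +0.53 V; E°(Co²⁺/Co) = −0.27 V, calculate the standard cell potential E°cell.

+0.80 V

By convention the left-hand electrode in cell notation is the anode (oxidation) and the right-hand electrode is the cathode (reduction).
E°cell = E°(right) − E°(left) = +0.53 − (−0.27) = +0.80 V.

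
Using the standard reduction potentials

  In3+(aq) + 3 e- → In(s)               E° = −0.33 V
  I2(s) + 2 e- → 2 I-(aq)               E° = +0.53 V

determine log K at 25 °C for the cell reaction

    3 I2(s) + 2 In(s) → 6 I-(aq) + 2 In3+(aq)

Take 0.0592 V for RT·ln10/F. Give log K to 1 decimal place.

The I₂/I⁻ couple is reduced (cathode); E°cell = +0.53 − (−0.33) = +0.86 V with n = 6.
At equilibrium E = 0, so log K = nE°cell / 0.0592 = (6)(+0.86) / 0.0592 = 87.2.

log K = 87.2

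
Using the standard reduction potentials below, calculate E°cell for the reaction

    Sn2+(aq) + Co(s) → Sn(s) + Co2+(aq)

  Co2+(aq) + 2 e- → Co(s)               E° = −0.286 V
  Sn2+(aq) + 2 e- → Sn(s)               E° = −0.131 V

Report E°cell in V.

Sn2+(aq) gains electrons, so the Sn²⁺/Sn couple is the cathode; the Co²⁺/Co couple is the anode.
E°cell = E°(cathode) − E°(anode) = −0.131 − (−0.286) = +0.155 V.
The positive value indicates the reaction is spontaneous as written.

+0.155 V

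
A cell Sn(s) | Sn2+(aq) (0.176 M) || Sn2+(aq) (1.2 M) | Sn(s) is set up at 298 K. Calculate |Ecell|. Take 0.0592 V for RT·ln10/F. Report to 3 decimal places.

0.025 V

For a concentration cell E°cell = 0, since both electrodes use the same couple.
The compartment with the higher Sn2+(aq) concentration (1.2 M) acts as the cathode; ions are reduced there and produced at the dilute (0.176 M) anode.
With n = 2, Ecell = −(0.0592/2)·log([dilute]/[conc]) = −(0.0592/2)·log(0.176/1.2) = +0.025 V.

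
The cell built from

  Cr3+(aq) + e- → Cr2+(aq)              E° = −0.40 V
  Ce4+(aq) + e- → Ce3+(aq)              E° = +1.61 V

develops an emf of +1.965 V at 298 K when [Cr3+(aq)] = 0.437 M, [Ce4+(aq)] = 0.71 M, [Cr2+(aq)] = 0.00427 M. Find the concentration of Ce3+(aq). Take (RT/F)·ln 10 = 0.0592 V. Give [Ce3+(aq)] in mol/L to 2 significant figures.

Ce⁴⁺/Ce³⁺ is the cathode (higher E°); E°cell = +1.61 − (−0.40) = +2.01 V with n = 1.
From the Nernst equation, log Q = n(E° − E)/0.0592 = 1·(+2.01 − (+1.965))/0.0592 = 0.760.
For Ce4+(aq) + Cr2+(aq) → Ce3+(aq) + Cr3+(aq), the reaction quotient is Q = ([Ce3+(aq)]·[Cr3+(aq)]) / ([Ce4+(aq)]·[Cr2+(aq)]).
Solving for the unknown gives log [Ce3+(aq)] = −1.399, so [Ce3+(aq)] ≈ 0.040 M.

0.040 M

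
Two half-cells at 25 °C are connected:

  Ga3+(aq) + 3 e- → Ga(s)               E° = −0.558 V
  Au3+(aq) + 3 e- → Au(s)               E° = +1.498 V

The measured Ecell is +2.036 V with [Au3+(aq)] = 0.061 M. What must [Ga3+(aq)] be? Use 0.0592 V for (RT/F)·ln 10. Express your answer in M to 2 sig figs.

The Au³⁺/Au couple has the larger reduction potential, so it is the cathode: E°cell = +1.498 − (−0.558) = +2.056 V and n = 3.
From the Nernst equation, log Q = n(E° − E)/0.0592 = 3·(+2.056 − (+2.036))/0.0592 = 1.014.
The balanced reaction is Au3+(aq) + Ga(s) → Au(s) + Ga3+(aq), so Q = [Ga3+(aq)] / [Au3+(aq)].
Isolating [Ga3+(aq)] in Q = 10^{1.014} yields log [Ga3+(aq)] = −0.201, i.e. 0.63 M.

0.63 M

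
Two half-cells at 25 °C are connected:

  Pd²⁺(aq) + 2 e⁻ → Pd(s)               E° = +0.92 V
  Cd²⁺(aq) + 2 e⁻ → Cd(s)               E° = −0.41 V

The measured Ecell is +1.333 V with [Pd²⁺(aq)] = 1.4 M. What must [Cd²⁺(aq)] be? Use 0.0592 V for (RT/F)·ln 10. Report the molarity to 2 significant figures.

The Pd²⁺/Pd couple has the larger reduction potential, so it is the cathode: E°cell = +0.92 − (−0.41) = +1.33 V and n = 2.
Since E = E° − (0.0592/n)·log Q, log Q = n(E° − E)/0.0592 = −0.101.
Balancing electrons gives Pd²⁺(aq) + Cd(s) → Pd(s) + Cd²⁺(aq); thus Q = [Cd²⁺(aq)] / [Pd²⁺(aq)].
Isolating [Cd²⁺(aq)] in Q = 10^{−0.101} yields log [Cd²⁺(aq)] = 0.045, i.e. 1.1 M.

1.1 M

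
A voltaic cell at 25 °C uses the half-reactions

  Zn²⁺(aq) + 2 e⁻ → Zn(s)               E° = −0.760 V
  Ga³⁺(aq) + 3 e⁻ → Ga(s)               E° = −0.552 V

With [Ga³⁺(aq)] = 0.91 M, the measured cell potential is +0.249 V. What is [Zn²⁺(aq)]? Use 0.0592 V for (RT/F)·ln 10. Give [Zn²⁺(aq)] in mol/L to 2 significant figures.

0.039 M

Ga³⁺/Ga is the cathode (higher E°); E°cell = −0.552 − (−0.760) = +0.208 V with n = 6.
From the Nernst equation, log Q = n(E° − E)/0.0592 = 6·(+0.208 − (+0.249))/0.0592 = −4.155.
For 2 Ga³⁺(aq) + 3 Zn(s) → 2 Ga(s) + 3 Zn²⁺(aq), the reaction quotient is Q = [Zn²⁺(aq)]^3 / [Ga³⁺(aq)]^2.
Solving for the unknown gives log [Zn²⁺(aq)] = −1.412, so [Zn²⁺(aq)] ≈ 0.039 M.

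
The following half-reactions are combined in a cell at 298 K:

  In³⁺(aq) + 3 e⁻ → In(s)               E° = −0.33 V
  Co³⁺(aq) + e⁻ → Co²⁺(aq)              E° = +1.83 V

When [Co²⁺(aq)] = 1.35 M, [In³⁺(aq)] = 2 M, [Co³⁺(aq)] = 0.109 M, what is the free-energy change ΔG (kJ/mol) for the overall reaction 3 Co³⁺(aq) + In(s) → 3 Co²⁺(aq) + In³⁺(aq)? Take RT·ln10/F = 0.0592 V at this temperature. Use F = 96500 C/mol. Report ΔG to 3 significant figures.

With Co³⁺/Co²⁺ reduced at the cathode, E°cell = +1.83 − (−0.33) = +2.16 V and n = 3.
The reaction quotient is ([Co²⁺(aq)]^3·[In³⁺(aq)]) / [Co³⁺(aq)]^3 = 3.8×10^3; by Nernst, E = +2.16 − (0.0592/3)(3.580) = +2.0894 V.
Finally ΔG = −nFE = −(3)(96500 C/mol)(+2.0894 V) = −605 kJ/mol.

−605 kJ/mol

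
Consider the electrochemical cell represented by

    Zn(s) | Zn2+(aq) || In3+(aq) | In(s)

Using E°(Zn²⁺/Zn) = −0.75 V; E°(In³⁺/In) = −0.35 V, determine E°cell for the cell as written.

By convention the left-hand electrode in cell notation is the anode (oxidation) and the right-hand electrode is the cathode (reduction).
E°cell = E°(right) − E°(left) = −0.35 − (−0.75) = +0.40 V.

+0.40 V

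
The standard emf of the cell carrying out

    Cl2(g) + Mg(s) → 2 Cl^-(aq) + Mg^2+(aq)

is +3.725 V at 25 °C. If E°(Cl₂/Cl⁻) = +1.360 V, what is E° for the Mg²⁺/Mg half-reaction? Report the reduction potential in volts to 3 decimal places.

−2.365 V

In the reaction as written the Cl₂/Cl⁻ couple is reduced (cathode) and Mg²⁺/Mg is oxidized (anode), so E°cell = E°(Cl₂/Cl⁻) − E°(Mg²⁺/Mg).
E°(Mg²⁺/Mg) = E°(cathode) − E°cell = +1.360 − (+3.725) = −2.365 V.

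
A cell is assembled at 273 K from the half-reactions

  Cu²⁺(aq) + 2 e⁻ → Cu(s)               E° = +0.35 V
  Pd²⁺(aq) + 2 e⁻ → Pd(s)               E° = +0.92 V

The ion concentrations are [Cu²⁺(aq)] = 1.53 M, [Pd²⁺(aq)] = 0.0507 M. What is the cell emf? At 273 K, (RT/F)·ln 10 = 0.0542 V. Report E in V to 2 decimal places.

+0.53 V

Pd²⁺/Pd is reduced (cathode, E° = +0.92 V) and Cu²⁺/Cu is oxidized (anode).
E°cell = E°cat − E°an = +0.92 − (+0.35) = +0.57 V; n = 2.
For the overall reaction Pd²⁺(aq) + Cu(s) → Pd(s) + Cu²⁺(aq), Q = [Cu²⁺(aq)] / [Pd²⁺(aq)] = 30.2, giving log Q = 1.480.
By the Nernst equation, E = +0.57 − (0.0542/2)·(1.480) = +0.53 V.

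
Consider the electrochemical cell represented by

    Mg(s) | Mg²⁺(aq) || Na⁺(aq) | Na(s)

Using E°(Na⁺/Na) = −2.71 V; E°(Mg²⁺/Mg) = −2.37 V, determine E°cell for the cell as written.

−0.34 V

By convention the left-hand electrode in cell notation is the anode (oxidation) and the right-hand electrode is the cathode (reduction).
E°cell = E°(right) − E°(left) = −2.71 − (−2.37) = −0.34 V.
The negative sign shows that, as written, the cell would require an external voltage to drive the reaction.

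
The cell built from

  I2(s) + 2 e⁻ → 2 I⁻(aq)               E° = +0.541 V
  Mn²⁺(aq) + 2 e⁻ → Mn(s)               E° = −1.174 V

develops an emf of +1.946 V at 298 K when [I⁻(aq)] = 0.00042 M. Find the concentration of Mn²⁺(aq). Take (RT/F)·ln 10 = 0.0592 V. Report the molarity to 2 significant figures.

0.089 M

I₂/I⁻ is the cathode (higher E°); E°cell = +0.541 − (−1.174) = +1.715 V with n = 2.
Since E = E° − (0.0592/n)·log Q, log Q = n(E° − E)/0.0592 = −7.804.
For I2(s) + Mn(s) → 2 I⁻(aq) + Mn²⁺(aq), the reaction quotient is Q = [I⁻(aq)]^2·[Mn²⁺(aq)].
Substituting the known concentrations and solving, log [Mn²⁺(aq)] = −1.050 and [Mn²⁺(aq)] = 0.089 M.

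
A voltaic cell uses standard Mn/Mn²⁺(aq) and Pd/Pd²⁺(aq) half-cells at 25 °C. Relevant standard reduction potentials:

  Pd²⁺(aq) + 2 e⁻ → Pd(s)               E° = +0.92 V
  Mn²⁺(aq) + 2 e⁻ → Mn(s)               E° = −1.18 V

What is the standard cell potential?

+2.10 V

The Pd²⁺/Pd couple has the higher E°, so Pd ion is reduced (cathode) and Mn is oxidized (anode).
E°cell = E°(cathode) − E°(anode) = +0.92 − (−1.18) = +2.10 V.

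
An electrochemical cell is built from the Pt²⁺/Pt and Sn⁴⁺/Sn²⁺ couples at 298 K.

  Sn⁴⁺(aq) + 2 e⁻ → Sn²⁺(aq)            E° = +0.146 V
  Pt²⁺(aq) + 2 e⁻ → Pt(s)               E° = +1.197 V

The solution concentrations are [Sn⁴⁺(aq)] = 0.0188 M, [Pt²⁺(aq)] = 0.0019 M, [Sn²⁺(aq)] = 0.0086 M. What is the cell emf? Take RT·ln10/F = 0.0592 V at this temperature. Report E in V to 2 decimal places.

Since E°(Pt²⁺/Pt) > E°(Sn⁴⁺/Sn²⁺), Pt²⁺/Pt serves as the cathode.
E°cell = E°cat − E°an = +1.197 − (+0.146) = +1.051 V; n = 2.
The balanced reaction is Pt²⁺(aq) + Sn²⁺(aq) → Pt(s) + Sn⁴⁺(aq), so Q = [Sn⁴⁺(aq)] / ([Pt²⁺(aq)]·[Sn²⁺(aq)]) = 1.15×10^3 and log Q = 3.061.
E = E° − (0.0592/n)·log Q = +1.051 − (0.0592/2)(3.061) = +0.96 V.

+0.96 V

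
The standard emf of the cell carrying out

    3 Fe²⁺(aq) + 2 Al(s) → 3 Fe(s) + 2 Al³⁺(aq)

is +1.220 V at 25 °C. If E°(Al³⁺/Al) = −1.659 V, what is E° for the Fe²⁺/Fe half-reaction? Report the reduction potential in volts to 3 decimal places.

In the reaction as written the Fe²⁺/Fe couple is reduced (cathode) and Al³⁺/Al is oxidized (anode), so E°cell = E°(Fe²⁺/Fe) − E°(Al³⁺/Al).
E°(Fe²⁺/Fe) = E°cell + E°(anode) = +1.220 + (−1.659) = −0.439 V.

−0.439 V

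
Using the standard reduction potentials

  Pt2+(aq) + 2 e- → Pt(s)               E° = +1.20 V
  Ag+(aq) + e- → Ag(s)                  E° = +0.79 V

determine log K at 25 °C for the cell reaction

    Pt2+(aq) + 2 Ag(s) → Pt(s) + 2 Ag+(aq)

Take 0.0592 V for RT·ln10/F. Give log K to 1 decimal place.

log K = 13.9

The Pt²⁺/Pt couple is reduced (cathode); E°cell = +1.20 − (+0.79) = +0.41 V with n = 2.
At equilibrium E = 0, so log K = nE°cell / 0.0592 = (2)(+0.41) / 0.0592 = 13.9.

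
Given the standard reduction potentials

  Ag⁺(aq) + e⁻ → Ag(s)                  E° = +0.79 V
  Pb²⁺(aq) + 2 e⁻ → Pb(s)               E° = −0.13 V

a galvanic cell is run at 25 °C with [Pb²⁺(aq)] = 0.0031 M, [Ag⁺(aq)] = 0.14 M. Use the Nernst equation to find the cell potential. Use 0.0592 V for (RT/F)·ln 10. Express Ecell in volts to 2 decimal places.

+0.94 V

The Ag⁺/Ag couple has the more positive E°, so it is the cathode; Pb²⁺/Pb is the anode.
E°cell = +0.79 − (−0.13) = +0.92 V, with n = 2 electrons transferred.
Balancing gives 2 Ag⁺(aq) + Pb(s) → 2 Ag(s) + Pb²⁺(aq); hence Q = [Pb²⁺(aq)] / [Ag⁺(aq)]^2 = 0.158 (log Q = −0.801).
By the Nernst equation, E = +0.92 − (0.0592/2)·(−0.801) = +0.94 V.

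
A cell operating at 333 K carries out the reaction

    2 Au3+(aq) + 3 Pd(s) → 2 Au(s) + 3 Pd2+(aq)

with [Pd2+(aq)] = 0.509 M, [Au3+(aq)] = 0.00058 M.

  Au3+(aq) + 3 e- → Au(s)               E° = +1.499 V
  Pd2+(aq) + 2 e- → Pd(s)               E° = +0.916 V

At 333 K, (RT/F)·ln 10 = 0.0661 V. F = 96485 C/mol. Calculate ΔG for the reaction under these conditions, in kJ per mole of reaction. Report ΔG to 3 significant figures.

E°cell = +1.499 − (+0.916) = +0.583 V; the balanced reaction transfers n = 6 electrons.
The reaction quotient is [Pd2+(aq)]^3 / [Au3+(aq)]^2 = 3.92×10^5; by Nernst, E = +0.583 − (0.0661/6)(5.593) = +0.5214 V.
ΔG = −nFE = −(6)(96485)(+0.5214) J/mol = −302 kJ/mol.

−302 kJ/mol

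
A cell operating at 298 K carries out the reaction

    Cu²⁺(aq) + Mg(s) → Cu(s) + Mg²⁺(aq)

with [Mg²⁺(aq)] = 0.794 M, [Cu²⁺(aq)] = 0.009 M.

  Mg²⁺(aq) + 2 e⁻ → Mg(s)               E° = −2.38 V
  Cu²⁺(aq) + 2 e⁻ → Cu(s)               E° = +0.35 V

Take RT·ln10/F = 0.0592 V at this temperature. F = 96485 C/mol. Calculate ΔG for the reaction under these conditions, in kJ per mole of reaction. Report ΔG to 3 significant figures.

−516 kJ/mol

E°cell = +0.35 − (−2.38) = +2.73 V; the balanced reaction transfers n = 2 electrons.
Q = [Mg²⁺(aq)] / [Cu²⁺(aq)] = 88.2, so log Q = 1.946 and E = +2.73 − (0.0592/2)(1.946) = +2.6724 V.
Then ΔG = −nFE = −2 × 96485 × +2.6724 J/mol = −516 kJ/mol.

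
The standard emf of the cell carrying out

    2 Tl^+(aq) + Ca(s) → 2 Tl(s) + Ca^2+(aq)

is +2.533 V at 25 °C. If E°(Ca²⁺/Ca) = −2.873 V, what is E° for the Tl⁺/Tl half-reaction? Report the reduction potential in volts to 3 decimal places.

−0.340 V

In the reaction as written the Tl⁺/Tl couple is reduced (cathode) and Ca²⁺/Ca is oxidized (anode), so E°cell = E°(Tl⁺/Tl) − E°(Ca²⁺/Ca).
E°(Tl⁺/Tl) = E°cell + E°(anode) = +2.533 + (−2.873) = −0.340 V.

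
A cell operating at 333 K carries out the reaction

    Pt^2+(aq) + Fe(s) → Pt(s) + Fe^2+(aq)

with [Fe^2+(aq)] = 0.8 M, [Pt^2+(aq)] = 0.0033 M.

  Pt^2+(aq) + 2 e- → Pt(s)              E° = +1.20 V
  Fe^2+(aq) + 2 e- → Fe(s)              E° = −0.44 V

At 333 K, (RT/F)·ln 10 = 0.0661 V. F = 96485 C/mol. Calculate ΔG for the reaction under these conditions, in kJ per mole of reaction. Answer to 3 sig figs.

The standard cell potential is +1.20 − (−0.44) = +1.64 V, with n = 2 electrons in the balanced equation.
The reaction quotient is [Fe^2+(aq)] / [Pt^2+(aq)] = 242; by Nernst, E = +1.64 − (0.0661/2)(2.385) = +1.5612 V.
Then ΔG = −nFE = −2 × 96485 × +1.5612 J/mol = −301 kJ/mol.

−301 kJ/mol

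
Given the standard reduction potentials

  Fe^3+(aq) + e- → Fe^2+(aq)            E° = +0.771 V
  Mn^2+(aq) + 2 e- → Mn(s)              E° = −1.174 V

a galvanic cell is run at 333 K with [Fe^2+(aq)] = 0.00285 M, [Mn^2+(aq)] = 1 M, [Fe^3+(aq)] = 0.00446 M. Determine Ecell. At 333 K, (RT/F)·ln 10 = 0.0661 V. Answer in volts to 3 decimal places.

+1.958 V

Since E°(Fe³⁺/Fe²⁺) > E°(Mn²⁺/Mn), Fe³⁺/Fe²⁺ serves as the cathode.
E°cell = +0.771 − (−1.174) = +1.945 V, with n = 2 electrons transferred.
Balancing gives 2 Fe^3+(aq) + Mn(s) → 2 Fe^2+(aq) + Mn^2+(aq); hence Q = ([Fe^2+(aq)]^2·[Mn^2+(aq)]) / [Fe^3+(aq)]^2 = 0.408 (log Q = −0.389).
By the Nernst equation, E = +1.945 − (0.0661/2)·(−0.389) = +1.958 V.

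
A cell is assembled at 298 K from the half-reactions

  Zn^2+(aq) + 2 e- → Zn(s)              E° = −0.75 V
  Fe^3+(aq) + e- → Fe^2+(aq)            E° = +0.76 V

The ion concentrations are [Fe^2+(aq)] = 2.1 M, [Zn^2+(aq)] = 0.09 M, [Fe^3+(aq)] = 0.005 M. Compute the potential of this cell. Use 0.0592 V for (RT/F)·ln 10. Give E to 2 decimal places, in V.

The Fe³⁺/Fe²⁺ couple has the more positive E°, so it is the cathode; Zn²⁺/Zn is the anode.
E°cell = +0.76 − (−0.75) = +1.51 V, with n = 2 electrons transferred.
The balanced reaction is 2 Fe^3+(aq) + Zn(s) → 2 Fe^2+(aq) + Zn^2+(aq), so Q = ([Fe^2+(aq)]^2·[Zn^2+(aq)]) / [Fe^3+(aq)]^2 = 1.59×10^4 and log Q = 4.201.
By the Nernst equation, E = +1.51 − (0.0592/2)·(4.201) = +1.39 V.

+1.39 V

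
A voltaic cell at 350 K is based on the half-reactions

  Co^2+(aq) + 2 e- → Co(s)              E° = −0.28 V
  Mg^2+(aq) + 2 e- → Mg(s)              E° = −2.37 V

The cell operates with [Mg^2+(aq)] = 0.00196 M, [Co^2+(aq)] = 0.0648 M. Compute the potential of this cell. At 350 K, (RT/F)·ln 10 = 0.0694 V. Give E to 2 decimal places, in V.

+2.14 V

Since E°(Co²⁺/Co) > E°(Mg²⁺/Mg), Co²⁺/Co serves as the cathode.
E°cell = E°cat − E°an = −0.28 − (−2.37) = +2.09 V; n = 2.
The balanced reaction is Co^2+(aq) + Mg(s) → Co(s) + Mg^2+(aq), so Q = [Mg^2+(aq)] / [Co^2+(aq)] = 0.0302 and log Q = −1.519.
By the Nernst equation, E = +2.09 − (0.0694/2)·(−1.519) = +2.14 V.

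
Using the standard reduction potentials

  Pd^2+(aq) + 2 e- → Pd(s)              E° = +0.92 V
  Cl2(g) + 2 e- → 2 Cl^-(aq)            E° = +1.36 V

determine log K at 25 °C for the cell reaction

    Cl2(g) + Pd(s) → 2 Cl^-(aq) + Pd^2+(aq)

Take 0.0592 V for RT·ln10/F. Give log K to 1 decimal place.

The Cl₂/Cl⁻ couple is reduced (cathode); E°cell = +1.36 − (+0.92) = +0.44 V with n = 2.
At equilibrium E = 0, so log K = nE°cell / 0.0592 = (2)(+0.44) / 0.0592 = 14.9.

log K = 14.9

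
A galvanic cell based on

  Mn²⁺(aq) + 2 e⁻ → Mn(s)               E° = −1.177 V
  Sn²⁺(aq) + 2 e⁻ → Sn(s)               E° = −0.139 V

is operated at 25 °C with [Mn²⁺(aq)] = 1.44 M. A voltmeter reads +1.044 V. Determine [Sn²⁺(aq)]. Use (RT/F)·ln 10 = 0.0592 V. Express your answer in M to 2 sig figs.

With Sn²⁺/Sn at the cathode and Mn²⁺/Mn at the anode, E°cell = −0.139 − (−1.177) = +1.038 V (n = 2).
Rearranging E = E° − (0.0592/n)·log Q gives log Q = 2(+1.038 − (+1.044))/0.0592 = −0.203.
The balanced reaction is Sn²⁺(aq) + Mn(s) → Sn(s) + Mn²⁺(aq), so Q = [Mn²⁺(aq)] / [Sn²⁺(aq)].
Isolating [Sn²⁺(aq)] in Q = 10^{−0.203} yields log [Sn²⁺(aq)] = 0.361, i.e. 2.3 M.

2.3 M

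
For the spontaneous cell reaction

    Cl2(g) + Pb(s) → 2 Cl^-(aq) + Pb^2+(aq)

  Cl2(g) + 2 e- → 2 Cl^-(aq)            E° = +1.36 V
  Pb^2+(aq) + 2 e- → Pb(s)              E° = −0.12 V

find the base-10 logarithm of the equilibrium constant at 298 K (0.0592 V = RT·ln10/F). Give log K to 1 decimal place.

The Cl₂/Cl⁻ couple is reduced (cathode); E°cell = +1.36 − (−0.12) = +1.48 V with n = 2.
At equilibrium E = 0, so log K = nE°cell / 0.0592 = (2)(+1.48) / 0.0592 = 50.0.

log K = 50.0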